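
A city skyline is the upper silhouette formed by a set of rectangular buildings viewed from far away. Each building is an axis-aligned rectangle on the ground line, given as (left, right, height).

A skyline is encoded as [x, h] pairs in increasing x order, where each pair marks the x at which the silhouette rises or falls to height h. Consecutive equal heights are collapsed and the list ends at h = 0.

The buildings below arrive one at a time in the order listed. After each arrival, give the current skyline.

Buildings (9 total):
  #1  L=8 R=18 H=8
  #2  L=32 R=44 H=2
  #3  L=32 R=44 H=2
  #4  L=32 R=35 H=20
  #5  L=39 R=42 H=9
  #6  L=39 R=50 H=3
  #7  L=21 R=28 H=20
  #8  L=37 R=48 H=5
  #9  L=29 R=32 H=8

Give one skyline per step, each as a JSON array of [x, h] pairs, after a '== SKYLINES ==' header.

== SKYLINES ==
[[8,8],[18,0]]
[[8,8],[18,0],[32,2],[44,0]]
[[8,8],[18,0],[32,2],[44,0]]
[[8,8],[18,0],[32,20],[35,2],[44,0]]
[[8,8],[18,0],[32,20],[35,2],[39,9],[42,2],[44,0]]
[[8,8],[18,0],[32,20],[35,2],[39,9],[42,3],[50,0]]
[[8,8],[18,0],[21,20],[28,0],[32,20],[35,2],[39,9],[42,3],[50,0]]
[[8,8],[18,0],[21,20],[28,0],[32,20],[35,2],[37,5],[39,9],[42,5],[48,3],[50,0]]
[[8,8],[18,0],[21,20],[28,0],[29,8],[32,20],[35,2],[37,5],[39,9],[42,5],[48,3],[50,0]]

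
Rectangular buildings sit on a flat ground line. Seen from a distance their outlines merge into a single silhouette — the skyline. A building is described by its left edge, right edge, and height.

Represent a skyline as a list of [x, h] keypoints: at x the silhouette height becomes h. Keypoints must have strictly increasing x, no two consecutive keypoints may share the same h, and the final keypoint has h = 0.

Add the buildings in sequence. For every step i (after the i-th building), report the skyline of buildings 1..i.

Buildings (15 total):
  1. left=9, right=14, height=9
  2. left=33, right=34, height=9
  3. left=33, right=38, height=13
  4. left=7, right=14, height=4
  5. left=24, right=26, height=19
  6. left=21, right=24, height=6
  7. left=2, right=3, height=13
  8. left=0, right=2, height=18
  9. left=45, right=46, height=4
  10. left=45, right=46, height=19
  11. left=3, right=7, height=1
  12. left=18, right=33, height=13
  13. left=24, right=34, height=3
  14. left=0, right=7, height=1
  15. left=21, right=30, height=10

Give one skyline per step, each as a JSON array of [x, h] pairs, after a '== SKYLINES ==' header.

== SKYLINES ==
[[9,9],[14,0]]
[[9,9],[14,0],[33,9],[34,0]]
[[9,9],[14,0],[33,13],[38,0]]
[[7,4],[9,9],[14,0],[33,13],[38,0]]
[[7,4],[9,9],[14,0],[24,19],[26,0],[33,13],[38,0]]
[[7,4],[9,9],[14,0],[21,6],[24,19],[26,0],[33,13],[38,0]]
[[2,13],[3,0],[7,4],[9,9],[14,0],[21,6],[24,19],[26,0],[33,13],[38,0]]
[[0,18],[2,13],[3,0],[7,4],[9,9],[14,0],[21,6],[24,19],[26,0],[33,13],[38,0]]
[[0,18],[2,13],[3,0],[7,4],[9,9],[14,0],[21,6],[24,19],[26,0],[33,13],[38,0],[45,4],[46,0]]
[[0,18],[2,13],[3,0],[7,4],[9,9],[14,0],[21,6],[24,19],[26,0],[33,13],[38,0],[45,19],[46,0]]
[[0,18],[2,13],[3,1],[7,4],[9,9],[14,0],[21,6],[24,19],[26,0],[33,13],[38,0],[45,19],[46,0]]
[[0,18],[2,13],[3,1],[7,4],[9,9],[14,0],[18,13],[24,19],[26,13],[38,0],[45,19],[46,0]]
[[0,18],[2,13],[3,1],[7,4],[9,9],[14,0],[18,13],[24,19],[26,13],[38,0],[45,19],[46,0]]
[[0,18],[2,13],[3,1],[7,4],[9,9],[14,0],[18,13],[24,19],[26,13],[38,0],[45,19],[46,0]]
[[0,18],[2,13],[3,1],[7,4],[9,9],[14,0],[18,13],[24,19],[26,13],[38,0],[45,19],[46,0]]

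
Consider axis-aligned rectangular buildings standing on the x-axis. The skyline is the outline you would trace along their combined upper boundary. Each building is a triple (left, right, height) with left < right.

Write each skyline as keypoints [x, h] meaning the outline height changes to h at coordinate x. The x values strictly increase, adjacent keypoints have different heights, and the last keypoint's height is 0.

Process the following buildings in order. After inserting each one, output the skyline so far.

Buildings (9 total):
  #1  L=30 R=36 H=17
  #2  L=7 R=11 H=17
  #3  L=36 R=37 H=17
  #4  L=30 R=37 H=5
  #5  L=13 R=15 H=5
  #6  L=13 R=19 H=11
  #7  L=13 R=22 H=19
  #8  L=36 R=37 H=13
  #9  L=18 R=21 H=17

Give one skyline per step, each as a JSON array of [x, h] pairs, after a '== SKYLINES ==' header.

== SKYLINES ==
[[30,17],[36,0]]
[[7,17],[11,0],[30,17],[36,0]]
[[7,17],[11,0],[30,17],[37,0]]
[[7,17],[11,0],[30,17],[37,0]]
[[7,17],[11,0],[13,5],[15,0],[30,17],[37,0]]
[[7,17],[11,0],[13,11],[19,0],[30,17],[37,0]]
[[7,17],[11,0],[13,19],[22,0],[30,17],[37,0]]
[[7,17],[11,0],[13,19],[22,0],[30,17],[37,0]]
[[7,17],[11,0],[13,19],[22,0],[30,17],[37,0]]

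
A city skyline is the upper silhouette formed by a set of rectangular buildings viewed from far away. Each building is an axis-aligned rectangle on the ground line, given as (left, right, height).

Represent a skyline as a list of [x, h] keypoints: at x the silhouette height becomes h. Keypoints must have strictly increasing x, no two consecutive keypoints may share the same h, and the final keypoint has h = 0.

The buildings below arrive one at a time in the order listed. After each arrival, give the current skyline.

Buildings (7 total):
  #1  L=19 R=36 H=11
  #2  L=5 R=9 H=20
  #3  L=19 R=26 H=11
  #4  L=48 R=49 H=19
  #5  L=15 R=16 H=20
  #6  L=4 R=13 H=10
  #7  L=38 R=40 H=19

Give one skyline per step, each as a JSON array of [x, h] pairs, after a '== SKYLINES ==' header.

== SKYLINES ==
[[19,11],[36,0]]
[[5,20],[9,0],[19,11],[36,0]]
[[5,20],[9,0],[19,11],[36,0]]
[[5,20],[9,0],[19,11],[36,0],[48,19],[49,0]]
[[5,20],[9,0],[15,20],[16,0],[19,11],[36,0],[48,19],[49,0]]
[[4,10],[5,20],[9,10],[13,0],[15,20],[16,0],[19,11],[36,0],[48,19],[49,0]]
[[4,10],[5,20],[9,10],[13,0],[15,20],[16,0],[19,11],[36,0],[38,19],[40,0],[48,19],[49,0]]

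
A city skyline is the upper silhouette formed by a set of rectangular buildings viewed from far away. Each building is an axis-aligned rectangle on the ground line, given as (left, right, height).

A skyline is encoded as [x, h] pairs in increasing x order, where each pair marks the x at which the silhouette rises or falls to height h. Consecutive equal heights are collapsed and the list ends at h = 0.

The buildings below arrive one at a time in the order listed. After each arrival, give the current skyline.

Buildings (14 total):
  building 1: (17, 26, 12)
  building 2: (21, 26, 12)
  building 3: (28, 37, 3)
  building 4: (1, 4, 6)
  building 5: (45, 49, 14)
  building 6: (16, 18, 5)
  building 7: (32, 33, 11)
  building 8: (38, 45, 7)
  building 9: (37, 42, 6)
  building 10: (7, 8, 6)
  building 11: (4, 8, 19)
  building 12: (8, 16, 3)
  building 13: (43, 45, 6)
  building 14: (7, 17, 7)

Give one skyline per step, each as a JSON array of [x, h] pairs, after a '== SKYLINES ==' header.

== SKYLINES ==
[[17,12],[26,0]]
[[17,12],[26,0]]
[[17,12],[26,0],[28,3],[37,0]]
[[1,6],[4,0],[17,12],[26,0],[28,3],[37,0]]
[[1,6],[4,0],[17,12],[26,0],[28,3],[37,0],[45,14],[49,0]]
[[1,6],[4,0],[16,5],[17,12],[26,0],[28,3],[37,0],[45,14],[49,0]]
[[1,6],[4,0],[16,5],[17,12],[26,0],[28,3],[32,11],[33,3],[37,0],[45,14],[49,0]]
[[1,6],[4,0],[16,5],[17,12],[26,0],[28,3],[32,11],[33,3],[37,0],[38,7],[45,14],[49,0]]
[[1,6],[4,0],[16,5],[17,12],[26,0],[28,3],[32,11],[33,3],[37,6],[38,7],[45,14],[49,0]]
[[1,6],[4,0],[7,6],[8,0],[16,5],[17,12],[26,0],[28,3],[32,11],[33,3],[37,6],[38,7],[45,14],[49,0]]
[[1,6],[4,19],[8,0],[16,5],[17,12],[26,0],[28,3],[32,11],[33,3],[37,6],[38,7],[45,14],[49,0]]
[[1,6],[4,19],[8,3],[16,5],[17,12],[26,0],[28,3],[32,11],[33,3],[37,6],[38,7],[45,14],[49,0]]
[[1,6],[4,19],[8,3],[16,5],[17,12],[26,0],[28,3],[32,11],[33,3],[37,6],[38,7],[45,14],[49,0]]
[[1,6],[4,19],[8,7],[17,12],[26,0],[28,3],[32,11],[33,3],[37,6],[38,7],[45,14],[49,0]]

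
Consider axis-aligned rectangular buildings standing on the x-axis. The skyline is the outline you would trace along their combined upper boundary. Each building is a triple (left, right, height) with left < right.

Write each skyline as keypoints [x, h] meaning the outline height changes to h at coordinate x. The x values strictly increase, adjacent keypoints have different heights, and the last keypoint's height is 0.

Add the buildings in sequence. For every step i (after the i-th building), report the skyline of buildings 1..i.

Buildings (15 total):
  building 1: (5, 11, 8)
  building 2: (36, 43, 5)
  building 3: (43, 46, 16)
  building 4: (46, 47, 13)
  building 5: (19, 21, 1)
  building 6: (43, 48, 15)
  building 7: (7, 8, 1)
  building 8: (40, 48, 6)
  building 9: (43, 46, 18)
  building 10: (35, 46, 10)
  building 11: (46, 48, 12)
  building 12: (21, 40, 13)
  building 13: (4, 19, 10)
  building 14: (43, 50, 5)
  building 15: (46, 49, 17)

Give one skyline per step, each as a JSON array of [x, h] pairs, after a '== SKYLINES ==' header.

== SKYLINES ==
[[5,8],[11,0]]
[[5,8],[11,0],[36,5],[43,0]]
[[5,8],[11,0],[36,5],[43,16],[46,0]]
[[5,8],[11,0],[36,5],[43,16],[46,13],[47,0]]
[[5,8],[11,0],[19,1],[21,0],[36,5],[43,16],[46,13],[47,0]]
[[5,8],[11,0],[19,1],[21,0],[36,5],[43,16],[46,15],[48,0]]
[[5,8],[11,0],[19,1],[21,0],[36,5],[43,16],[46,15],[48,0]]
[[5,8],[11,0],[19,1],[21,0],[36,5],[40,6],[43,16],[46,15],[48,0]]
[[5,8],[11,0],[19,1],[21,0],[36,5],[40,6],[43,18],[46,15],[48,0]]
[[5,8],[11,0],[19,1],[21,0],[35,10],[43,18],[46,15],[48,0]]
[[5,8],[11,0],[19,1],[21,0],[35,10],[43,18],[46,15],[48,0]]
[[5,8],[11,0],[19,1],[21,13],[40,10],[43,18],[46,15],[48,0]]
[[4,10],[19,1],[21,13],[40,10],[43,18],[46,15],[48,0]]
[[4,10],[19,1],[21,13],[40,10],[43,18],[46,15],[48,5],[50,0]]
[[4,10],[19,1],[21,13],[40,10],[43,18],[46,17],[49,5],[50,0]]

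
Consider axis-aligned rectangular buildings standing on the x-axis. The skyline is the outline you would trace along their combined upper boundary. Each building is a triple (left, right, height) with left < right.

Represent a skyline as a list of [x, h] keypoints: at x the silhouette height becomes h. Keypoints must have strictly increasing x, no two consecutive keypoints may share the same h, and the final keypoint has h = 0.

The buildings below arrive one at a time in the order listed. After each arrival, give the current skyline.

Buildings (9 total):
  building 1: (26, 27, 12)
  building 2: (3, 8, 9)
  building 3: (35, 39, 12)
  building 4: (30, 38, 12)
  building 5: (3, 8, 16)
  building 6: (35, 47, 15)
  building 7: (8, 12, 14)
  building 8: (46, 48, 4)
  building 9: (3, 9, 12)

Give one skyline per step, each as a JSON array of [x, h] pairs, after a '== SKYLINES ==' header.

== SKYLINES ==
[[26,12],[27,0]]
[[3,9],[8,0],[26,12],[27,0]]
[[3,9],[8,0],[26,12],[27,0],[35,12],[39,0]]
[[3,9],[8,0],[26,12],[27,0],[30,12],[39,0]]
[[3,16],[8,0],[26,12],[27,0],[30,12],[39,0]]
[[3,16],[8,0],[26,12],[27,0],[30,12],[35,15],[47,0]]
[[3,16],[8,14],[12,0],[26,12],[27,0],[30,12],[35,15],[47,0]]
[[3,16],[8,14],[12,0],[26,12],[27,0],[30,12],[35,15],[47,4],[48,0]]
[[3,16],[8,14],[12,0],[26,12],[27,0],[30,12],[35,15],[47,4],[48,0]]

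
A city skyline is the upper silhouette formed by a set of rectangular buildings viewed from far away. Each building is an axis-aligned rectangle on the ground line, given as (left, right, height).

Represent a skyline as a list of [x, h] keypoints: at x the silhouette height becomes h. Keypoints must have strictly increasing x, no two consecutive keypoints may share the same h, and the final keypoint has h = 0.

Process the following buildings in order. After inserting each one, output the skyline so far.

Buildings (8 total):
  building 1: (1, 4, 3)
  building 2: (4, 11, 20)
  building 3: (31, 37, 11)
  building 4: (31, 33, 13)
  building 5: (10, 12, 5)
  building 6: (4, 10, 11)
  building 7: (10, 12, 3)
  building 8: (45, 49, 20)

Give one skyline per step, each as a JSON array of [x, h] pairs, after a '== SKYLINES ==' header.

== SKYLINES ==
[[1,3],[4,0]]
[[1,3],[4,20],[11,0]]
[[1,3],[4,20],[11,0],[31,11],[37,0]]
[[1,3],[4,20],[11,0],[31,13],[33,11],[37,0]]
[[1,3],[4,20],[11,5],[12,0],[31,13],[33,11],[37,0]]
[[1,3],[4,20],[11,5],[12,0],[31,13],[33,11],[37,0]]
[[1,3],[4,20],[11,5],[12,0],[31,13],[33,11],[37,0]]
[[1,3],[4,20],[11,5],[12,0],[31,13],[33,11],[37,0],[45,20],[49,0]]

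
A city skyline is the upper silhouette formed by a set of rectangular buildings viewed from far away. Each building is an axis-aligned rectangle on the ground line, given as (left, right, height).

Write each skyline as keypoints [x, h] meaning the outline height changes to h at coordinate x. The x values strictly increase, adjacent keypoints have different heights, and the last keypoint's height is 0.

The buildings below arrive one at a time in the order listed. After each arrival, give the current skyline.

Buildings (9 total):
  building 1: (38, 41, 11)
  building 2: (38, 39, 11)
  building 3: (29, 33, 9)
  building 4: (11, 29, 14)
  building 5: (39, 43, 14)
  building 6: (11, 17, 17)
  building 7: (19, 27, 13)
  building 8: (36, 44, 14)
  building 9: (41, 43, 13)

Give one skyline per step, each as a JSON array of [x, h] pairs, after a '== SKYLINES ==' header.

== SKYLINES ==
[[38,11],[41,0]]
[[38,11],[41,0]]
[[29,9],[33,0],[38,11],[41,0]]
[[11,14],[29,9],[33,0],[38,11],[41,0]]
[[11,14],[29,9],[33,0],[38,11],[39,14],[43,0]]
[[11,17],[17,14],[29,9],[33,0],[38,11],[39,14],[43,0]]
[[11,17],[17,14],[29,9],[33,0],[38,11],[39,14],[43,0]]
[[11,17],[17,14],[29,9],[33,0],[36,14],[44,0]]
[[11,17],[17,14],[29,9],[33,0],[36,14],[44,0]]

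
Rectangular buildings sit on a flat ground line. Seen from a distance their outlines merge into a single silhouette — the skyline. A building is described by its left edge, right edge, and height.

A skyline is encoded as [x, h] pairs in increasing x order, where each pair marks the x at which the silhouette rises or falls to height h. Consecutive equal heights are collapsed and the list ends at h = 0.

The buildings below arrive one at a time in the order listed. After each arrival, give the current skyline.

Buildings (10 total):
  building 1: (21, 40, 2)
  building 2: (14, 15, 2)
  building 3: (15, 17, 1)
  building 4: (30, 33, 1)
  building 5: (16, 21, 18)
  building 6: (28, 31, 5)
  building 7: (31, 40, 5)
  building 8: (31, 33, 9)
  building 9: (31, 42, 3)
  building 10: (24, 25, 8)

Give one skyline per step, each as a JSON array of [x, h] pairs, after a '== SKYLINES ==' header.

== SKYLINES ==
[[21,2],[40,0]]
[[14,2],[15,0],[21,2],[40,0]]
[[14,2],[15,1],[17,0],[21,2],[40,0]]
[[14,2],[15,1],[17,0],[21,2],[40,0]]
[[14,2],[15,1],[16,18],[21,2],[40,0]]
[[14,2],[15,1],[16,18],[21,2],[28,5],[31,2],[40,0]]
[[14,2],[15,1],[16,18],[21,2],[28,5],[40,0]]
[[14,2],[15,1],[16,18],[21,2],[28,5],[31,9],[33,5],[40,0]]
[[14,2],[15,1],[16,18],[21,2],[28,5],[31,9],[33,5],[40,3],[42,0]]
[[14,2],[15,1],[16,18],[21,2],[24,8],[25,2],[28,5],[31,9],[33,5],[40,3],[42,0]]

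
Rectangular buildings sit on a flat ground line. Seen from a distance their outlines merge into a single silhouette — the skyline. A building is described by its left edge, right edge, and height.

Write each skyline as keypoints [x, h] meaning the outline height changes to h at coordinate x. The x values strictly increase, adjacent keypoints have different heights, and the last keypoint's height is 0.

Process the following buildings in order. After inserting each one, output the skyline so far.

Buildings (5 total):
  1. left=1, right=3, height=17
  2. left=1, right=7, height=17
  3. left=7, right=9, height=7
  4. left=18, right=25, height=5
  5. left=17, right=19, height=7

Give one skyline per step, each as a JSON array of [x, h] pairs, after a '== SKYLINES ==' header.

== SKYLINES ==
[[1,17],[3,0]]
[[1,17],[7,0]]
[[1,17],[7,7],[9,0]]
[[1,17],[7,7],[9,0],[18,5],[25,0]]
[[1,17],[7,7],[9,0],[17,7],[19,5],[25,0]]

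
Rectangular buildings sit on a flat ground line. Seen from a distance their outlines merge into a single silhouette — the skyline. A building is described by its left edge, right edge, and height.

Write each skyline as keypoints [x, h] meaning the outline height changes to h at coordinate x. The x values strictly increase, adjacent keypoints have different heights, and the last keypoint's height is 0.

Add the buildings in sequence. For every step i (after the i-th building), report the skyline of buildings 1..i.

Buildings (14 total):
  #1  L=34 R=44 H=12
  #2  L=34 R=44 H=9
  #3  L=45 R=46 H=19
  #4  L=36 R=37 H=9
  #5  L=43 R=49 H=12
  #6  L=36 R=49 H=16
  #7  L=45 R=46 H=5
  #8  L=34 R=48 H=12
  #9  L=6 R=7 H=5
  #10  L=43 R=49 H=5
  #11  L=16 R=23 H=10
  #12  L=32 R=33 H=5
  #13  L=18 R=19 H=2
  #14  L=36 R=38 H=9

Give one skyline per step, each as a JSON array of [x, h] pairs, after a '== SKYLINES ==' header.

== SKYLINES ==
[[34,12],[44,0]]
[[34,12],[44,0]]
[[34,12],[44,0],[45,19],[46,0]]
[[34,12],[44,0],[45,19],[46,0]]
[[34,12],[45,19],[46,12],[49,0]]
[[34,12],[36,16],[45,19],[46,16],[49,0]]
[[34,12],[36,16],[45,19],[46,16],[49,0]]
[[34,12],[36,16],[45,19],[46,16],[49,0]]
[[6,5],[7,0],[34,12],[36,16],[45,19],[46,16],[49,0]]
[[6,5],[7,0],[34,12],[36,16],[45,19],[46,16],[49,0]]
[[6,5],[7,0],[16,10],[23,0],[34,12],[36,16],[45,19],[46,16],[49,0]]
[[6,5],[7,0],[16,10],[23,0],[32,5],[33,0],[34,12],[36,16],[45,19],[46,16],[49,0]]
[[6,5],[7,0],[16,10],[23,0],[32,5],[33,0],[34,12],[36,16],[45,19],[46,16],[49,0]]
[[6,5],[7,0],[16,10],[23,0],[32,5],[33,0],[34,12],[36,16],[45,19],[46,16],[49,0]]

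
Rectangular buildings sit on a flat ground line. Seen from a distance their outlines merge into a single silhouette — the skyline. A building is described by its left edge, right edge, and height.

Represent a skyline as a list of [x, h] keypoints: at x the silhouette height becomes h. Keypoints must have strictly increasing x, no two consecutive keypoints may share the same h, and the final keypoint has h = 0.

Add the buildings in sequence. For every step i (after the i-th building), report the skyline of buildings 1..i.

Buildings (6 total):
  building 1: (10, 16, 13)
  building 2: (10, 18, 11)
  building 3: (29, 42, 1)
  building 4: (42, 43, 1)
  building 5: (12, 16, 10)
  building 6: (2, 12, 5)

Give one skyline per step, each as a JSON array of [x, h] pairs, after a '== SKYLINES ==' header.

== SKYLINES ==
[[10,13],[16,0]]
[[10,13],[16,11],[18,0]]
[[10,13],[16,11],[18,0],[29,1],[42,0]]
[[10,13],[16,11],[18,0],[29,1],[43,0]]
[[10,13],[16,11],[18,0],[29,1],[43,0]]
[[2,5],[10,13],[16,11],[18,0],[29,1],[43,0]]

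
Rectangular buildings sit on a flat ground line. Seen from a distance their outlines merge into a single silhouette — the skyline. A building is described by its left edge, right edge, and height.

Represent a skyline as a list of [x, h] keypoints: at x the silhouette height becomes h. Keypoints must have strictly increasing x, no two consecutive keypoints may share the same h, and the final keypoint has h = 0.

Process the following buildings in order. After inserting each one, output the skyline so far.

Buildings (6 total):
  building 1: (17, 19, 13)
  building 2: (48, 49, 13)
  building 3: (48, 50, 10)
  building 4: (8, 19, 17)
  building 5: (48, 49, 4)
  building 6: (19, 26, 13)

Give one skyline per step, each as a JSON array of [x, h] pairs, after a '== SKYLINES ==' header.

== SKYLINES ==
[[17,13],[19,0]]
[[17,13],[19,0],[48,13],[49,0]]
[[17,13],[19,0],[48,13],[49,10],[50,0]]
[[8,17],[19,0],[48,13],[49,10],[50,0]]
[[8,17],[19,0],[48,13],[49,10],[50,0]]
[[8,17],[19,13],[26,0],[48,13],[49,10],[50,0]]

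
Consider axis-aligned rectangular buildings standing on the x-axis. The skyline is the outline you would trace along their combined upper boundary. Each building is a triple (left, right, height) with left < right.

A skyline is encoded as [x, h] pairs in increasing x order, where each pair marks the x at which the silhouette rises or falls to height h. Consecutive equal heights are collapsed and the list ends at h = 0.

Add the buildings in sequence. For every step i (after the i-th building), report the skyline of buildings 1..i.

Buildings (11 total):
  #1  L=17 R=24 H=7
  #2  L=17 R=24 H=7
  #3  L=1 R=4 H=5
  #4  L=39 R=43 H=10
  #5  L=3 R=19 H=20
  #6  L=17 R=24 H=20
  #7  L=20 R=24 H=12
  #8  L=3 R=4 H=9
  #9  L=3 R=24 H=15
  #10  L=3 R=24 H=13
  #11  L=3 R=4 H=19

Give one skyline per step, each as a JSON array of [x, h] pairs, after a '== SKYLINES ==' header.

== SKYLINES ==
[[17,7],[24,0]]
[[17,7],[24,0]]
[[1,5],[4,0],[17,7],[24,0]]
[[1,5],[4,0],[17,7],[24,0],[39,10],[43,0]]
[[1,5],[3,20],[19,7],[24,0],[39,10],[43,0]]
[[1,5],[3,20],[24,0],[39,10],[43,0]]
[[1,5],[3,20],[24,0],[39,10],[43,0]]
[[1,5],[3,20],[24,0],[39,10],[43,0]]
[[1,5],[3,20],[24,0],[39,10],[43,0]]
[[1,5],[3,20],[24,0],[39,10],[43,0]]
[[1,5],[3,20],[24,0],[39,10],[43,0]]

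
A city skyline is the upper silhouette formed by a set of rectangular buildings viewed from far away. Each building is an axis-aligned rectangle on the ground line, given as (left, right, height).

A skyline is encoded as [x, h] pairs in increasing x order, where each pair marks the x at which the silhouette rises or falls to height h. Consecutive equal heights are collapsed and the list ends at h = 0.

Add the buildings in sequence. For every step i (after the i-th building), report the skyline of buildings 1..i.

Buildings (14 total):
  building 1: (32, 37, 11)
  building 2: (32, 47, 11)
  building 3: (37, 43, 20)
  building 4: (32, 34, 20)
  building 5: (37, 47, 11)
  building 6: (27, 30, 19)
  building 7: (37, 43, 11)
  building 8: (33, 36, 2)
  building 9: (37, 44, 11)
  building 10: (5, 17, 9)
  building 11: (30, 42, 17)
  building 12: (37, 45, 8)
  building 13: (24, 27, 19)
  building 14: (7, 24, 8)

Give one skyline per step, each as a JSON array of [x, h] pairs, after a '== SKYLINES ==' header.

== SKYLINES ==
[[32,11],[37,0]]
[[32,11],[47,0]]
[[32,11],[37,20],[43,11],[47,0]]
[[32,20],[34,11],[37,20],[43,11],[47,0]]
[[32,20],[34,11],[37,20],[43,11],[47,0]]
[[27,19],[30,0],[32,20],[34,11],[37,20],[43,11],[47,0]]
[[27,19],[30,0],[32,20],[34,11],[37,20],[43,11],[47,0]]
[[27,19],[30,0],[32,20],[34,11],[37,20],[43,11],[47,0]]
[[27,19],[30,0],[32,20],[34,11],[37,20],[43,11],[47,0]]
[[5,9],[17,0],[27,19],[30,0],[32,20],[34,11],[37,20],[43,11],[47,0]]
[[5,9],[17,0],[27,19],[30,17],[32,20],[34,17],[37,20],[43,11],[47,0]]
[[5,9],[17,0],[27,19],[30,17],[32,20],[34,17],[37,20],[43,11],[47,0]]
[[5,9],[17,0],[24,19],[30,17],[32,20],[34,17],[37,20],[43,11],[47,0]]
[[5,9],[17,8],[24,19],[30,17],[32,20],[34,17],[37,20],[43,11],[47,0]]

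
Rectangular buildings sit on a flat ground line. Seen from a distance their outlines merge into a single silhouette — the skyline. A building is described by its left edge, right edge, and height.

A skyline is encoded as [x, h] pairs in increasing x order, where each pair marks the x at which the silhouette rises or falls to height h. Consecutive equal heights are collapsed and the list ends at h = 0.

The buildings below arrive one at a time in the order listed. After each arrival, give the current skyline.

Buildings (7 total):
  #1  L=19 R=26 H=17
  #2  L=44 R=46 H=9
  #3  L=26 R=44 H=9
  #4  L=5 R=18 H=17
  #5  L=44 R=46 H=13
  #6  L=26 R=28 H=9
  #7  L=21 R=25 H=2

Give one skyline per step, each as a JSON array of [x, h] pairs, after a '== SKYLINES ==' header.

== SKYLINES ==
[[19,17],[26,0]]
[[19,17],[26,0],[44,9],[46,0]]
[[19,17],[26,9],[46,0]]
[[5,17],[18,0],[19,17],[26,9],[46,0]]
[[5,17],[18,0],[19,17],[26,9],[44,13],[46,0]]
[[5,17],[18,0],[19,17],[26,9],[44,13],[46,0]]
[[5,17],[18,0],[19,17],[26,9],[44,13],[46,0]]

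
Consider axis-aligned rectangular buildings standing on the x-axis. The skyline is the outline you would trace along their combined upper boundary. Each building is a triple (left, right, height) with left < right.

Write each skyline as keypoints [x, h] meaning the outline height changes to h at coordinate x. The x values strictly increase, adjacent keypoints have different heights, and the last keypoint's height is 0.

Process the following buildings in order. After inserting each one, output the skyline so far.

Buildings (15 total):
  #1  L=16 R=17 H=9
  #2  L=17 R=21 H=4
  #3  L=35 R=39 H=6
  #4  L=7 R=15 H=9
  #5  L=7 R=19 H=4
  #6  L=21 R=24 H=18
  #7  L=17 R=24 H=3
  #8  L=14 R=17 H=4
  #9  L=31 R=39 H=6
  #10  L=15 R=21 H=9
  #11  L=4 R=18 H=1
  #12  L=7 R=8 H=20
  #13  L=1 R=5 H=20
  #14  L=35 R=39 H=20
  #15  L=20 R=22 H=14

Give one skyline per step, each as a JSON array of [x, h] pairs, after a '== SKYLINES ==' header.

== SKYLINES ==
[[16,9],[17,0]]
[[16,9],[17,4],[21,0]]
[[16,9],[17,4],[21,0],[35,6],[39,0]]
[[7,9],[15,0],[16,9],[17,4],[21,0],[35,6],[39,0]]
[[7,9],[15,4],[16,9],[17,4],[21,0],[35,6],[39,0]]
[[7,9],[15,4],[16,9],[17,4],[21,18],[24,0],[35,6],[39,0]]
[[7,9],[15,4],[16,9],[17,4],[21,18],[24,0],[35,6],[39,0]]
[[7,9],[15,4],[16,9],[17,4],[21,18],[24,0],[35,6],[39,0]]
[[7,9],[15,4],[16,9],[17,4],[21,18],[24,0],[31,6],[39,0]]
[[7,9],[21,18],[24,0],[31,6],[39,0]]
[[4,1],[7,9],[21,18],[24,0],[31,6],[39,0]]
[[4,1],[7,20],[8,9],[21,18],[24,0],[31,6],[39,0]]
[[1,20],[5,1],[7,20],[8,9],[21,18],[24,0],[31,6],[39,0]]
[[1,20],[5,1],[7,20],[8,9],[21,18],[24,0],[31,6],[35,20],[39,0]]
[[1,20],[5,1],[7,20],[8,9],[20,14],[21,18],[24,0],[31,6],[35,20],[39,0]]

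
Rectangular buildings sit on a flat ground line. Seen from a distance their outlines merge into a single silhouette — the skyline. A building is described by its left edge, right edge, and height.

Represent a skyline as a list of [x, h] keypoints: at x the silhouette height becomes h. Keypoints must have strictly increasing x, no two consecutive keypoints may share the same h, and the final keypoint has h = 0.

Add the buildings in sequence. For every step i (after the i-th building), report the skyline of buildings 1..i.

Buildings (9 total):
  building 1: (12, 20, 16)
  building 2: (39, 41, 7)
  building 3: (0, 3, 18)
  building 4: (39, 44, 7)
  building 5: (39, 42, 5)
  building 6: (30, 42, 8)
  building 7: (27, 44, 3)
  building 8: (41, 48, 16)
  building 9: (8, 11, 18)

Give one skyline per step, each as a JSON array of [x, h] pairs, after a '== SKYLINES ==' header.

== SKYLINES ==
[[12,16],[20,0]]
[[12,16],[20,0],[39,7],[41,0]]
[[0,18],[3,0],[12,16],[20,0],[39,7],[41,0]]
[[0,18],[3,0],[12,16],[20,0],[39,7],[44,0]]
[[0,18],[3,0],[12,16],[20,0],[39,7],[44,0]]
[[0,18],[3,0],[12,16],[20,0],[30,8],[42,7],[44,0]]
[[0,18],[3,0],[12,16],[20,0],[27,3],[30,8],[42,7],[44,0]]
[[0,18],[3,0],[12,16],[20,0],[27,3],[30,8],[41,16],[48,0]]
[[0,18],[3,0],[8,18],[11,0],[12,16],[20,0],[27,3],[30,8],[41,16],[48,0]]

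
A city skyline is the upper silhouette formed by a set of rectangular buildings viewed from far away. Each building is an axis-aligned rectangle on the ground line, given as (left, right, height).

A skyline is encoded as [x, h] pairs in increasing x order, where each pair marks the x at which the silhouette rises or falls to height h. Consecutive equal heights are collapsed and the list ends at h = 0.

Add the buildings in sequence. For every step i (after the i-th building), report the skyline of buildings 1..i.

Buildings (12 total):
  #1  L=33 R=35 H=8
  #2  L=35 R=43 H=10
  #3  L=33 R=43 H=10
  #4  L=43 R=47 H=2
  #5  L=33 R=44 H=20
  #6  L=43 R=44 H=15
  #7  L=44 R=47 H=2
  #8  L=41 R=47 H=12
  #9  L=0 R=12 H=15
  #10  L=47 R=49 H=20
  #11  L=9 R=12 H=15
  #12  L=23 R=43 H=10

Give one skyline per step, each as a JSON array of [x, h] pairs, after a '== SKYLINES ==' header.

== SKYLINES ==
[[33,8],[35,0]]
[[33,8],[35,10],[43,0]]
[[33,10],[43,0]]
[[33,10],[43,2],[47,0]]
[[33,20],[44,2],[47,0]]
[[33,20],[44,2],[47,0]]
[[33,20],[44,2],[47,0]]
[[33,20],[44,12],[47,0]]
[[0,15],[12,0],[33,20],[44,12],[47,0]]
[[0,15],[12,0],[33,20],[44,12],[47,20],[49,0]]
[[0,15],[12,0],[33,20],[44,12],[47,20],[49,0]]
[[0,15],[12,0],[23,10],[33,20],[44,12],[47,20],[49,0]]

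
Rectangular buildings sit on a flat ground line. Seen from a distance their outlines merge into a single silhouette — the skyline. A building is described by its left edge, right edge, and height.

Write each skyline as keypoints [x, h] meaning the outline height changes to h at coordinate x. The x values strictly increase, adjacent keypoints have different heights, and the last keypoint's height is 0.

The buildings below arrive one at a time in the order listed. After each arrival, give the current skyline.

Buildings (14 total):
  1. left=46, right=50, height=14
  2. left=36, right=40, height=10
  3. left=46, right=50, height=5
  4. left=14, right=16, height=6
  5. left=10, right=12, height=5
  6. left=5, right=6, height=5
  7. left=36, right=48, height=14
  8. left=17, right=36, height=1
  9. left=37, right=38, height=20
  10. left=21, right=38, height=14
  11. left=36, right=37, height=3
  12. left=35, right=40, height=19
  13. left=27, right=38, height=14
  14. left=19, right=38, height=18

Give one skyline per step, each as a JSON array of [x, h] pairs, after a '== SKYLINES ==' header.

== SKYLINES ==
[[46,14],[50,0]]
[[36,10],[40,0],[46,14],[50,0]]
[[36,10],[40,0],[46,14],[50,0]]
[[14,6],[16,0],[36,10],[40,0],[46,14],[50,0]]
[[10,5],[12,0],[14,6],[16,0],[36,10],[40,0],[46,14],[50,0]]
[[5,5],[6,0],[10,5],[12,0],[14,6],[16,0],[36,10],[40,0],[46,14],[50,0]]
[[5,5],[6,0],[10,5],[12,0],[14,6],[16,0],[36,14],[50,0]]
[[5,5],[6,0],[10,5],[12,0],[14,6],[16,0],[17,1],[36,14],[50,0]]
[[5,5],[6,0],[10,5],[12,0],[14,6],[16,0],[17,1],[36,14],[37,20],[38,14],[50,0]]
[[5,5],[6,0],[10,5],[12,0],[14,6],[16,0],[17,1],[21,14],[37,20],[38,14],[50,0]]
[[5,5],[6,0],[10,5],[12,0],[14,6],[16,0],[17,1],[21,14],[37,20],[38,14],[50,0]]
[[5,5],[6,0],[10,5],[12,0],[14,6],[16,0],[17,1],[21,14],[35,19],[37,20],[38,19],[40,14],[50,0]]
[[5,5],[6,0],[10,5],[12,0],[14,6],[16,0],[17,1],[21,14],[35,19],[37,20],[38,19],[40,14],[50,0]]
[[5,5],[6,0],[10,5],[12,0],[14,6],[16,0],[17,1],[19,18],[35,19],[37,20],[38,19],[40,14],[50,0]]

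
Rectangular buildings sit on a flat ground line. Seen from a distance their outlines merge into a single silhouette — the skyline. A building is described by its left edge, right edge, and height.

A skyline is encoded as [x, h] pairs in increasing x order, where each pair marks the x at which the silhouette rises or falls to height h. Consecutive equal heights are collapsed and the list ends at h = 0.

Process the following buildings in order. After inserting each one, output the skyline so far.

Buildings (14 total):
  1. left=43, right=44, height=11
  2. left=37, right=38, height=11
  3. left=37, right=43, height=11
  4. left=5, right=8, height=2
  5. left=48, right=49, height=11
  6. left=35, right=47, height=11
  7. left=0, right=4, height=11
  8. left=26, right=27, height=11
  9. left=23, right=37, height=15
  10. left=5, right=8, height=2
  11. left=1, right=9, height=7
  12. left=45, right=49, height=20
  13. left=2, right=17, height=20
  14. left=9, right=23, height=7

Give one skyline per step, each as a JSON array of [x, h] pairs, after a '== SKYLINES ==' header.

== SKYLINES ==
[[43,11],[44,0]]
[[37,11],[38,0],[43,11],[44,0]]
[[37,11],[44,0]]
[[5,2],[8,0],[37,11],[44,0]]
[[5,2],[8,0],[37,11],[44,0],[48,11],[49,0]]
[[5,2],[8,0],[35,11],[47,0],[48,11],[49,0]]
[[0,11],[4,0],[5,2],[8,0],[35,11],[47,0],[48,11],[49,0]]
[[0,11],[4,0],[5,2],[8,0],[26,11],[27,0],[35,11],[47,0],[48,11],[49,0]]
[[0,11],[4,0],[5,2],[8,0],[23,15],[37,11],[47,0],[48,11],[49,0]]
[[0,11],[4,0],[5,2],[8,0],[23,15],[37,11],[47,0],[48,11],[49,0]]
[[0,11],[4,7],[9,0],[23,15],[37,11],[47,0],[48,11],[49,0]]
[[0,11],[4,7],[9,0],[23,15],[37,11],[45,20],[49,0]]
[[0,11],[2,20],[17,0],[23,15],[37,11],[45,20],[49,0]]
[[0,11],[2,20],[17,7],[23,15],[37,11],[45,20],[49,0]]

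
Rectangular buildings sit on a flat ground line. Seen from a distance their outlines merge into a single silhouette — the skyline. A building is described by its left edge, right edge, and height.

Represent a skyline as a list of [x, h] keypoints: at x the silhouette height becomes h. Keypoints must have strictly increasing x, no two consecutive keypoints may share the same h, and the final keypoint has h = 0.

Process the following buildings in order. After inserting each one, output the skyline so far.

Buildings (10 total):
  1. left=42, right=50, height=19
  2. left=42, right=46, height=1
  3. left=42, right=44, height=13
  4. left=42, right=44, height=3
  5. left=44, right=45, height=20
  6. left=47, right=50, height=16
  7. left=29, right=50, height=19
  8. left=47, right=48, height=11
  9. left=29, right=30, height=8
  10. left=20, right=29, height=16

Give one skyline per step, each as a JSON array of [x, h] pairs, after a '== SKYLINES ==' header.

== SKYLINES ==
[[42,19],[50,0]]
[[42,19],[50,0]]
[[42,19],[50,0]]
[[42,19],[50,0]]
[[42,19],[44,20],[45,19],[50,0]]
[[42,19],[44,20],[45,19],[50,0]]
[[29,19],[44,20],[45,19],[50,0]]
[[29,19],[44,20],[45,19],[50,0]]
[[29,19],[44,20],[45,19],[50,0]]
[[20,16],[29,19],[44,20],[45,19],[50,0]]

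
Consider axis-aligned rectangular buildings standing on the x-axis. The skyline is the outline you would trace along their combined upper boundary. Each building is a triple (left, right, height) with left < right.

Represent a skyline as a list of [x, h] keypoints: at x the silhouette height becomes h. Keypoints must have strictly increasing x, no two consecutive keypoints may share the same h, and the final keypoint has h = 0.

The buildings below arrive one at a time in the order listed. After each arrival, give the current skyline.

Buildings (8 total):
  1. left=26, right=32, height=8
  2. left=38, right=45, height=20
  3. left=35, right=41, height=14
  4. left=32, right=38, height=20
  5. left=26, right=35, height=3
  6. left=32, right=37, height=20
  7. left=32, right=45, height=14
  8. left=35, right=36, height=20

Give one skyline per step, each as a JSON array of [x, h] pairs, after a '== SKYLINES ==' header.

== SKYLINES ==
[[26,8],[32,0]]
[[26,8],[32,0],[38,20],[45,0]]
[[26,8],[32,0],[35,14],[38,20],[45,0]]
[[26,8],[32,20],[45,0]]
[[26,8],[32,20],[45,0]]
[[26,8],[32,20],[45,0]]
[[26,8],[32,20],[45,0]]
[[26,8],[32,20],[45,0]]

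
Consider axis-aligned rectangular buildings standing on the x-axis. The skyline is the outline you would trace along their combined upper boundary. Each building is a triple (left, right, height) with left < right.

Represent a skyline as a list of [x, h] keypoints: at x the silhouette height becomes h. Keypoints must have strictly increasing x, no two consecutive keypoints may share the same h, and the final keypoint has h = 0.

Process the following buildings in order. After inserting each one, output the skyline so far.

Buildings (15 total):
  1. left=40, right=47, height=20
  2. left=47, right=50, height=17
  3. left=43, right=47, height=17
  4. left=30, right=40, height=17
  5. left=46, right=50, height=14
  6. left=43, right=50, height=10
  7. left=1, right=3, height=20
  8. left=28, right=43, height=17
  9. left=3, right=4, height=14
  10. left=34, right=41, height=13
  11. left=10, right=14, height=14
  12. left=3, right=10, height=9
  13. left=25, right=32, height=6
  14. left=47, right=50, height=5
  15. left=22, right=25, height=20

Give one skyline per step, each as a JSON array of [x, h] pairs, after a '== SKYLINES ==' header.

== SKYLINES ==
[[40,20],[47,0]]
[[40,20],[47,17],[50,0]]
[[40,20],[47,17],[50,0]]
[[30,17],[40,20],[47,17],[50,0]]
[[30,17],[40,20],[47,17],[50,0]]
[[30,17],[40,20],[47,17],[50,0]]
[[1,20],[3,0],[30,17],[40,20],[47,17],[50,0]]
[[1,20],[3,0],[28,17],[40,20],[47,17],[50,0]]
[[1,20],[3,14],[4,0],[28,17],[40,20],[47,17],[50,0]]
[[1,20],[3,14],[4,0],[28,17],[40,20],[47,17],[50,0]]
[[1,20],[3,14],[4,0],[10,14],[14,0],[28,17],[40,20],[47,17],[50,0]]
[[1,20],[3,14],[4,9],[10,14],[14,0],[28,17],[40,20],[47,17],[50,0]]
[[1,20],[3,14],[4,9],[10,14],[14,0],[25,6],[28,17],[40,20],[47,17],[50,0]]
[[1,20],[3,14],[4,9],[10,14],[14,0],[25,6],[28,17],[40,20],[47,17],[50,0]]
[[1,20],[3,14],[4,9],[10,14],[14,0],[22,20],[25,6],[28,17],[40,20],[47,17],[50,0]]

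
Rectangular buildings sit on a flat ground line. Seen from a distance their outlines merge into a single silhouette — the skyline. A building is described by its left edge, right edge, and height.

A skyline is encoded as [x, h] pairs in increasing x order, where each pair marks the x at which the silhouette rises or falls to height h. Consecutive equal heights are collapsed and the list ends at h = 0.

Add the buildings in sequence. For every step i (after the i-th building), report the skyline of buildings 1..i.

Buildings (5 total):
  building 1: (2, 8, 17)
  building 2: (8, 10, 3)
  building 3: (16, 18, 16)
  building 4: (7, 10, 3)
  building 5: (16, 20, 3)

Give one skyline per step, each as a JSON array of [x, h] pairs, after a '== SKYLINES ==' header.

== SKYLINES ==
[[2,17],[8,0]]
[[2,17],[8,3],[10,0]]
[[2,17],[8,3],[10,0],[16,16],[18,0]]
[[2,17],[8,3],[10,0],[16,16],[18,0]]
[[2,17],[8,3],[10,0],[16,16],[18,3],[20,0]]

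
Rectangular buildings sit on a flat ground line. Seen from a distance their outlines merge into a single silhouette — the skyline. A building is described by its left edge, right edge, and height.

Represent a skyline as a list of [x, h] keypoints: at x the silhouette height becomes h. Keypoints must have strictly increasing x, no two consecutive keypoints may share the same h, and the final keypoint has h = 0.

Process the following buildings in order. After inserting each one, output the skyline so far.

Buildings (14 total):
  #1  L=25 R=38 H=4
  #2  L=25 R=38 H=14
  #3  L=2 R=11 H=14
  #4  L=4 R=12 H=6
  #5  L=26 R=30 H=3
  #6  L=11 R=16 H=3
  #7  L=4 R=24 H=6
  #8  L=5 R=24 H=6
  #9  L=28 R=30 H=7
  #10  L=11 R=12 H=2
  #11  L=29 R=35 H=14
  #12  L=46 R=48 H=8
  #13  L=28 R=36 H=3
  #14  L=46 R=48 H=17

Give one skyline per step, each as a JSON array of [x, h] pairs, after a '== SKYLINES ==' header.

== SKYLINES ==
[[25,4],[38,0]]
[[25,14],[38,0]]
[[2,14],[11,0],[25,14],[38,0]]
[[2,14],[11,6],[12,0],[25,14],[38,0]]
[[2,14],[11,6],[12,0],[25,14],[38,0]]
[[2,14],[11,6],[12,3],[16,0],[25,14],[38,0]]
[[2,14],[11,6],[24,0],[25,14],[38,0]]
[[2,14],[11,6],[24,0],[25,14],[38,0]]
[[2,14],[11,6],[24,0],[25,14],[38,0]]
[[2,14],[11,6],[24,0],[25,14],[38,0]]
[[2,14],[11,6],[24,0],[25,14],[38,0]]
[[2,14],[11,6],[24,0],[25,14],[38,0],[46,8],[48,0]]
[[2,14],[11,6],[24,0],[25,14],[38,0],[46,8],[48,0]]
[[2,14],[11,6],[24,0],[25,14],[38,0],[46,17],[48,0]]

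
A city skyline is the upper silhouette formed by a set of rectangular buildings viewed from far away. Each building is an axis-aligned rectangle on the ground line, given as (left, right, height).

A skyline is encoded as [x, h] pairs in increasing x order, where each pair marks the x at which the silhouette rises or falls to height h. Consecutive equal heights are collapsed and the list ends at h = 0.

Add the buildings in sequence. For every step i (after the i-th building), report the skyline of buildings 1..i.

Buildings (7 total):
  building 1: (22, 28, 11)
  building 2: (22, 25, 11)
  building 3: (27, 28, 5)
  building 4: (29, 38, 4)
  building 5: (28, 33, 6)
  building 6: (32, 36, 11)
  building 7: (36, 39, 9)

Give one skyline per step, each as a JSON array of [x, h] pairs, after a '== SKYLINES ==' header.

== SKYLINES ==
[[22,11],[28,0]]
[[22,11],[28,0]]
[[22,11],[28,0]]
[[22,11],[28,0],[29,4],[38,0]]
[[22,11],[28,6],[33,4],[38,0]]
[[22,11],[28,6],[32,11],[36,4],[38,0]]
[[22,11],[28,6],[32,11],[36,9],[39,0]]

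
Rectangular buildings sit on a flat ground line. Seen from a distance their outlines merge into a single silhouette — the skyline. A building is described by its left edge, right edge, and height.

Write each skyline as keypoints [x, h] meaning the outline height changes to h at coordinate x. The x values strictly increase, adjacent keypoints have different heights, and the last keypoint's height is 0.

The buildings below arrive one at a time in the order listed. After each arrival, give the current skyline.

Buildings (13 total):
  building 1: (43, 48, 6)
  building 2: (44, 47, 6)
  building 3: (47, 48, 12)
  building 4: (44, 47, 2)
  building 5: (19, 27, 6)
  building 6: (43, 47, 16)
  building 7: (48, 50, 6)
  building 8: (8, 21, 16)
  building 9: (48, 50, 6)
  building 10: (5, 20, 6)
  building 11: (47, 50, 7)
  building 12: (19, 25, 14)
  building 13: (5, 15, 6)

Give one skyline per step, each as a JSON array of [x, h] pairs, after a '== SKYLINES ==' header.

== SKYLINES ==
[[43,6],[48,0]]
[[43,6],[48,0]]
[[43,6],[47,12],[48,0]]
[[43,6],[47,12],[48,0]]
[[19,6],[27,0],[43,6],[47,12],[48,0]]
[[19,6],[27,0],[43,16],[47,12],[48,0]]
[[19,6],[27,0],[43,16],[47,12],[48,6],[50,0]]
[[8,16],[21,6],[27,0],[43,16],[47,12],[48,6],[50,0]]
[[8,16],[21,6],[27,0],[43,16],[47,12],[48,6],[50,0]]
[[5,6],[8,16],[21,6],[27,0],[43,16],[47,12],[48,6],[50,0]]
[[5,6],[8,16],[21,6],[27,0],[43,16],[47,12],[48,7],[50,0]]
[[5,6],[8,16],[21,14],[25,6],[27,0],[43,16],[47,12],[48,7],[50,0]]
[[5,6],[8,16],[21,14],[25,6],[27,0],[43,16],[47,12],[48,7],[50,0]]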